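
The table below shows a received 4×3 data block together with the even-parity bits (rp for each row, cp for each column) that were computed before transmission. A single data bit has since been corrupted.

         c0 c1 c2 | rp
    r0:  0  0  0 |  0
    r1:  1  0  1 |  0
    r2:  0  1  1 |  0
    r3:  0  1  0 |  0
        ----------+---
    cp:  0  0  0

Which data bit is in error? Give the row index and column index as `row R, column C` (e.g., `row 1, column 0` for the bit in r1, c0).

row 3, column 0

Recompute each row's even parity and compare to rp:
  r0: data parity 0, sent rp 0 → ok
  r1: data parity 0, sent rp 0 → ok
  r2: data parity 0, sent rp 0 → ok
  r3: data parity 1, sent rp 0 → mismatch
Recompute each column's even parity and compare to cp:
  c0: data parity 1, sent cp 0 → mismatch
  c1: data parity 0, sent cp 0 → ok
  c2: data parity 0, sent cp 0 → ok
Exactly one row (r3) and one column (c0) fail → the flipped bit is at their intersection.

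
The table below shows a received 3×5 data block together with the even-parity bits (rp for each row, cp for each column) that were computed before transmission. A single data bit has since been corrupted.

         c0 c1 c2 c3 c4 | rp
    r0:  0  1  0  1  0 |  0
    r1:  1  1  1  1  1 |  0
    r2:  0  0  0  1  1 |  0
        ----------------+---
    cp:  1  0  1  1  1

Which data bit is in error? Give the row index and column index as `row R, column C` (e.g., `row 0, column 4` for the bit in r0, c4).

Recompute each row's even parity and compare to rp:
  r0: data parity 0, sent rp 0 → ok
  r1: data parity 1, sent rp 0 → mismatch
  r2: data parity 0, sent rp 0 → ok
Recompute each column's even parity and compare to cp:
  c0: data parity 1, sent cp 1 → ok
  c1: data parity 0, sent cp 0 → ok
  c2: data parity 1, sent cp 1 → ok
  c3: data parity 1, sent cp 1 → ok
  c4: data parity 0, sent cp 1 → mismatch
Exactly one row (r1) and one column (c4) fail → the flipped bit is at their intersection.

row 1, column 4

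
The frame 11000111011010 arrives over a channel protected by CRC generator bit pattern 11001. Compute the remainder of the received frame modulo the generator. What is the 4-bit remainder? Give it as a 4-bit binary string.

Modulo-2 division of 11000111011010 by 11001:
  pos 0: 11000 XOR 11001 = 00001
  pos 4: 11110 XOR 11001 = 00111
  pos 6: 11111 XOR 11001 = 00110
  pos 8: 11001 XOR 11001 = 00000
Remainder = 0000 (zero — the frame passes the CRC check).

0000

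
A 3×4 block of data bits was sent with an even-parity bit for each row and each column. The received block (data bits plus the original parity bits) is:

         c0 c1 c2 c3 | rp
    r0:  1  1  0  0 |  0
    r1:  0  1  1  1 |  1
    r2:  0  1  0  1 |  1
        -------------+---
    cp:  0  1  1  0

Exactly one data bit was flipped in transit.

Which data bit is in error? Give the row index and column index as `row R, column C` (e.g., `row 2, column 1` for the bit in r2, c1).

row 2, column 0

Recompute each row's even parity and compare to rp:
  r0: data parity 0, sent rp 0 → ok
  r1: data parity 1, sent rp 1 → ok
  r2: data parity 0, sent rp 1 → mismatch
Recompute each column's even parity and compare to cp:
  c0: data parity 1, sent cp 0 → mismatch
  c1: data parity 1, sent cp 1 → ok
  c2: data parity 1, sent cp 1 → ok
  c3: data parity 0, sent cp 0 → ok
Exactly one row (r2) and one column (c0) fail → the flipped bit is at their intersection.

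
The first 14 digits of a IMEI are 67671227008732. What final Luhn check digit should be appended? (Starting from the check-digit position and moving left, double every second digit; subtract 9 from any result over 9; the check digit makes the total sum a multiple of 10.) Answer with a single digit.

Partial digits right→left: 2 3 7 8 0 0 7 2 2 1 7 6 7 6
Double every second digit counting from the check-digit position (so the 1st, 3rd, 5th, ... of the partial from the right).
  doubled (with −9 where >9): 4 5 0 5 4 5 5 → sum 28
  kept as-is: 3 8 0 2 1 6 6 → sum 26
Total = 28 + 26 = 54.
Check digit = (10 − (54 mod 10)) mod 10 = 6.

6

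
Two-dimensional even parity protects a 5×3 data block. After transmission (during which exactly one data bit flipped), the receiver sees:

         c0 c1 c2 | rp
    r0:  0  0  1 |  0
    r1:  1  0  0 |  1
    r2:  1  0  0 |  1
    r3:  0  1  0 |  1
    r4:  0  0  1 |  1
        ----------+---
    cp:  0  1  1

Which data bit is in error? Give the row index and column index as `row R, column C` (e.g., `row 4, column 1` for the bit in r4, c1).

row 0, column 2

Recompute each row's even parity and compare to rp:
  r0: data parity 1, sent rp 0 → mismatch
  r1: data parity 1, sent rp 1 → ok
  r2: data parity 1, sent rp 1 → ok
  r3: data parity 1, sent rp 1 → ok
  r4: data parity 1, sent rp 1 → ok
Recompute each column's even parity and compare to cp:
  c0: data parity 0, sent cp 0 → ok
  c1: data parity 1, sent cp 1 → ok
  c2: data parity 0, sent cp 1 → mismatch
Exactly one row (r0) and one column (c2) fail → the flipped bit is at their intersection.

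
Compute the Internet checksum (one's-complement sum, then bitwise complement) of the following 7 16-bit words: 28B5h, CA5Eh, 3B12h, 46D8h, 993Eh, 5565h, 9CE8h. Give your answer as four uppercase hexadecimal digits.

One's-complement addition (fold any carry out of bit 15 back into bit 0):
  0x28B5 + 0xCA5E = 0x0F313
  0xF313 + 0x3B12 = 0x12E25 → wrap carry → 0x2E26
  0x2E26 + 0x46D8 = 0x074FE
  0x74FE + 0x993E = 0x10E3C → wrap carry → 0x0E3D
  0x0E3D + 0x5565 = 0x063A2
  0x63A2 + 0x9CE8 = 0x1008A → wrap carry → 0x008B
One's-complement sum = 0x008B.
Checksum = ~0x008B & 0xFFFF = 0xFF74.

FF74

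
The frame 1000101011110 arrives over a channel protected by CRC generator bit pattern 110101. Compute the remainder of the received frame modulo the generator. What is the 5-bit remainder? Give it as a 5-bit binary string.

Modulo-2 division of 1000101011110 by 110101:
  pos 0: 100010 XOR 110101 = 010111
  pos 1: 101111 XOR 110101 = 011010
  pos 2: 110100 XOR 110101 = 000001
  pos 7: 111110 XOR 110101 = 001011
Remainder = 01011 (nonzero — an error is detected).

01011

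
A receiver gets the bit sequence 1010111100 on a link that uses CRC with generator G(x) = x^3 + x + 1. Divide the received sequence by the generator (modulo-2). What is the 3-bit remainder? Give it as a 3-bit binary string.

011

Modulo-2 division of 1010111100 by 1011:
  pos 0: 1010 XOR 1011 = 0001
  pos 3: 1111 XOR 1011 = 0100
  pos 4: 1001 XOR 1011 = 0010
  pos 6: 1000 XOR 1011 = 0011
Remainder = 011 (nonzero — an error is detected).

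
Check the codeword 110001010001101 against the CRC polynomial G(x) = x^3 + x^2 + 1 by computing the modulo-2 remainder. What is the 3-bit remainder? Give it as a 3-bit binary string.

010

Modulo-2 division of 110001010001101 by 1101:
  pos 0: 1100 XOR 1101 = 0001
  pos 3: 1010 XOR 1101 = 0111
  pos 4: 1111 XOR 1101 = 0010
  pos 6: 1000 XOR 1101 = 0101
  pos 7: 1010 XOR 1101 = 0111
  pos 8: 1111 XOR 1101 = 0010
  pos 10: 1010 XOR 1101 = 0111
  pos 11: 1111 XOR 1101 = 0010
Remainder = 010 (nonzero — an error is detected).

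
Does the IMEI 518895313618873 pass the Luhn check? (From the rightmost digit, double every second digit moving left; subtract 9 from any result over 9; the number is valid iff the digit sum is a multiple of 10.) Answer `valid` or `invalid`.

From the right, keep odd positions and double even positions (subtract 9 from any doubled value over 9):
  doubled (positions 2,4,...): 5 7 3 2 1 7 2 → sum 27
  kept (positions 1,3,...): 3 8 1 3 3 9 8 5 → sum 40
Total = 67.
67 mod 10 = 7, so the number is invalid.

invalid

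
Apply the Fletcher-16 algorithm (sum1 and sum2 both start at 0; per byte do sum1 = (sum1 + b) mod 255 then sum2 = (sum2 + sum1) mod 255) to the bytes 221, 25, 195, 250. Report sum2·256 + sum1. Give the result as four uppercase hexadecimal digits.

Running sums (mod 255):
  after byte 0 (221): sum1=221, sum2=221
  after byte 1 (25): sum1=246, sum2=212
  after byte 2 (195): sum1=186, sum2=143
  after byte 3 (250): sum1=181, sum2=69
Checksum = sum2·256 + sum1 = 69·256 + 181 = 17845 = 0x45B5.

45B5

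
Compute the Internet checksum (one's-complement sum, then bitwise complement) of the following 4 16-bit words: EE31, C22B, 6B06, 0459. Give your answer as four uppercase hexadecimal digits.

One's-complement addition (fold any carry out of bit 15 back into bit 0):
  0xEE31 + 0xC22B = 0x1B05C → wrap carry → 0xB05D
  0xB05D + 0x6B06 = 0x11B63 → wrap carry → 0x1B64
  0x1B64 + 0x0459 = 0x01FBD
One's-complement sum = 0x1FBD.
Checksum = ~0x1FBD & 0xFFFF = 0xE042.

E042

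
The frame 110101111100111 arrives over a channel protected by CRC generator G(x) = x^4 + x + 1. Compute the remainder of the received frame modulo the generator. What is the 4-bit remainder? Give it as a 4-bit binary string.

0011

Modulo-2 division of 110101111100111 by 10011:
  pos 0: 11010 XOR 10011 = 01001
  pos 1: 10011 XOR 10011 = 00000
  pos 6: 11110 XOR 10011 = 01101
  pos 7: 11010 XOR 10011 = 01001
  pos 8: 10011 XOR 10011 = 00000
Remainder = 0011 (nonzero — an error is detected).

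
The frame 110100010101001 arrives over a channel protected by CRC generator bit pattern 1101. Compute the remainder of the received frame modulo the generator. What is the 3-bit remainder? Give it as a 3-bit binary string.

110

Modulo-2 division of 110100010101001 by 1101:
  pos 0: 1101 XOR 1101 = 0000
  pos 7: 1010 XOR 1101 = 0111
  pos 8: 1111 XOR 1101 = 0010
  pos 10: 1000 XOR 1101 = 0101
  pos 11: 1011 XOR 1101 = 0110
Remainder = 110 (nonzero — an error is detected).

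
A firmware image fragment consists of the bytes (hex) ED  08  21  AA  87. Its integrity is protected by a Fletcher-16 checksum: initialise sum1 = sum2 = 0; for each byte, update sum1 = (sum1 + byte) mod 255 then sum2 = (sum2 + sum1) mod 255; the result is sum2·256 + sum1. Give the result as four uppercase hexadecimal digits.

0649

Running sums (mod 255):
  after byte 0 (ED): sum1=237, sum2=237
  after byte 1 (08): sum1=245, sum2=227
  after byte 2 (21): sum1=23, sum2=250
  after byte 3 (AA): sum1=193, sum2=188
  after byte 4 (87): sum1=73, sum2=6
Checksum = sum2·256 + sum1 = 6·256 + 73 = 1609 = 0x0649.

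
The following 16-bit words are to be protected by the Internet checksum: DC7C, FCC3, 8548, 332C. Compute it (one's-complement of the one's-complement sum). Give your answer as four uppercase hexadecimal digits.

6E4A

One's-complement addition (fold any carry out of bit 15 back into bit 0):
  0xDC7C + 0xFCC3 = 0x1D93F → wrap carry → 0xD940
  0xD940 + 0x8548 = 0x15E88 → wrap carry → 0x5E89
  0x5E89 + 0x332C = 0x091B5
One's-complement sum = 0x91B5.
Checksum = ~0x91B5 & 0xFFFF = 0x6E4A.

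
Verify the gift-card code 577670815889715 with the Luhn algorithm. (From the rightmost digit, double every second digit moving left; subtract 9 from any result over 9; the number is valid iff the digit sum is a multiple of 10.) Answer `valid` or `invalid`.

From the right, keep odd positions and double even positions (subtract 9 from any doubled value over 9):
  doubled (positions 2,4,...): 2 9 7 2 0 3 5 → sum 28
  kept (positions 1,3,...): 5 7 8 5 8 7 7 5 → sum 52
Total = 80.
80 mod 10 = 0, so the number is valid.

valid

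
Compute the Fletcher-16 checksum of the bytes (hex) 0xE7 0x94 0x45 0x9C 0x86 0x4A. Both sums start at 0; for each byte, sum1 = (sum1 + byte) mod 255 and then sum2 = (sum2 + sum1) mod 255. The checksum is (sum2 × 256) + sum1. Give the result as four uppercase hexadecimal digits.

Running sums (mod 255):
  after byte 0 (0xE7): sum1=231, sum2=231
  after byte 1 (0x94): sum1=124, sum2=100
  after byte 2 (0x45): sum1=193, sum2=38
  after byte 3 (0x9C): sum1=94, sum2=132
  after byte 4 (0x86): sum1=228, sum2=105
  after byte 5 (0x4A): sum1=47, sum2=152
Checksum = sum2·256 + sum1 = 152·256 + 47 = 38959 = 0x982F.

982F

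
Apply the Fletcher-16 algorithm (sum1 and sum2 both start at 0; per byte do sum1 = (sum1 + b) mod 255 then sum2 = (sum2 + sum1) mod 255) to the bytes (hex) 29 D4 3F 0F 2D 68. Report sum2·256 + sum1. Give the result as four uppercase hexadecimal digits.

0CE1

Running sums (mod 255):
  after byte 0 (29): sum1=41, sum2=41
  after byte 1 (D4): sum1=253, sum2=39
  after byte 2 (3F): sum1=61, sum2=100
  after byte 3 (0F): sum1=76, sum2=176
  after byte 4 (2D): sum1=121, sum2=42
  after byte 5 (68): sum1=225, sum2=12
Checksum = sum2·256 + sum1 = 12·256 + 225 = 3297 = 0x0CE1.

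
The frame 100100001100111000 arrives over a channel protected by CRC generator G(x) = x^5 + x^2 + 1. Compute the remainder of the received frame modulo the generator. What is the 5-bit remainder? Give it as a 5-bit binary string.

Modulo-2 division of 100100001100111000 by 100101:
  pos 0: 100100 XOR 100101 = 000001
  pos 5: 100110 XOR 100101 = 000011
  pos 9: 110111 XOR 100101 = 010010
  pos 10: 100100 XOR 100101 = 000001
Remainder = 00100 (nonzero — an error is detected).

00100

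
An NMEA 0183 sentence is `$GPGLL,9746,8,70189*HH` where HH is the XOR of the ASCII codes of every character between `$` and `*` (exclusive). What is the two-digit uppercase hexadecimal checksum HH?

XOR the ASCII codes of the payload characters:
  'G' = 0x47 → acc = 0x47
  'P' = 0x50 → acc = 0x17
  'G' = 0x47 → acc = 0x50
  'L' = 0x4C → acc = 0x1C
  'L' = 0x4C → acc = 0x50
  ',' = 0x2C → acc = 0x7C
  '9' = 0x39 → acc = 0x45
  '7' = 0x37 → acc = 0x72
  '4' = 0x34 → acc = 0x46
  '6' = 0x36 → acc = 0x70
  ',' = 0x2C → acc = 0x5C
  '8' = 0x38 → acc = 0x64
  ',' = 0x2C → acc = 0x48
  '7' = 0x37 → acc = 0x7F
  '0' = 0x30 → acc = 0x4F
  '1' = 0x31 → acc = 0x7E
  '8' = 0x38 → acc = 0x46
  '9' = 0x39 → acc = 0x7F
Checksum = 0x7F.

7F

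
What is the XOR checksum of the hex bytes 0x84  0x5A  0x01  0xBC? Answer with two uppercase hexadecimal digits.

XOR the bytes together:
  start with 0x84
  0x84 ⊕ 0x5A = 0xDE
  0xDE ⊕ 0x01 = 0xDF
  0xDF ⊕ 0xBC = 0x63

63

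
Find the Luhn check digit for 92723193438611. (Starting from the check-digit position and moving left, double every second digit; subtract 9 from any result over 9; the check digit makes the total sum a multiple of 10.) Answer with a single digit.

Partial digits right→left: 1 1 6 8 3 4 3 9 1 3 2 7 2 9
Double every second digit counting from the check-digit position (so the 1st, 3rd, 5th, ... of the partial from the right).
  doubled (with −9 where >9): 2 3 6 6 2 4 4 → sum 27
  kept as-is: 1 8 4 9 3 7 9 → sum 41
Total = 27 + 41 = 68.
Check digit = (10 − (68 mod 10)) mod 10 = 2.

2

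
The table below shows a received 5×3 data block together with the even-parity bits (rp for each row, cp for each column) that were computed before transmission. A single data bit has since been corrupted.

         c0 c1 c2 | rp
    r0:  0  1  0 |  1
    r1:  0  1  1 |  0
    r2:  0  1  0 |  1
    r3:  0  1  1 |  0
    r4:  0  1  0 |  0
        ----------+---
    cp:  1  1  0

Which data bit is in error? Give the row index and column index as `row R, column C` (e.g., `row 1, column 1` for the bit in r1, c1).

row 4, column 0

Recompute each row's even parity and compare to rp:
  r0: data parity 1, sent rp 1 → ok
  r1: data parity 0, sent rp 0 → ok
  r2: data parity 1, sent rp 1 → ok
  r3: data parity 0, sent rp 0 → ok
  r4: data parity 1, sent rp 0 → mismatch
Recompute each column's even parity and compare to cp:
  c0: data parity 0, sent cp 1 → mismatch
  c1: data parity 1, sent cp 1 → ok
  c2: data parity 0, sent cp 0 → ok
Exactly one row (r4) and one column (c0) fail → the flipped bit is at their intersection.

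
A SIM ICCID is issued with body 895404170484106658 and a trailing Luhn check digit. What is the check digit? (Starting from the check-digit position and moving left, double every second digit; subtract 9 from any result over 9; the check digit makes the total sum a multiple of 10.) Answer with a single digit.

0

Partial digits right→left: 8 5 6 6 0 1 4 8 4 0 7 1 4 0 4 5 9 8
Double every second digit counting from the check-digit position (so the 1st, 3rd, 5th, ... of the partial from the right).
  doubled (with −9 where >9): 7 3 0 8 8 5 8 8 9 → sum 56
  kept as-is: 5 6 1 8 0 1 0 5 8 → sum 34
Total = 56 + 34 = 90.
Check digit = (10 − (90 mod 10)) mod 10 = 0.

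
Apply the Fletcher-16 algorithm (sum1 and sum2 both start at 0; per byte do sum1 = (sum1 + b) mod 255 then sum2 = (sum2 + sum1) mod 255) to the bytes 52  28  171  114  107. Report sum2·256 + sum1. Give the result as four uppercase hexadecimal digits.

Running sums (mod 255):
  after byte 0 (52): sum1=52, sum2=52
  after byte 1 (28): sum1=80, sum2=132
  after byte 2 (171): sum1=251, sum2=128
  after byte 3 (114): sum1=110, sum2=238
  after byte 4 (107): sum1=217, sum2=200
Checksum = sum2·256 + sum1 = 200·256 + 217 = 51417 = 0xC8D9.

C8D9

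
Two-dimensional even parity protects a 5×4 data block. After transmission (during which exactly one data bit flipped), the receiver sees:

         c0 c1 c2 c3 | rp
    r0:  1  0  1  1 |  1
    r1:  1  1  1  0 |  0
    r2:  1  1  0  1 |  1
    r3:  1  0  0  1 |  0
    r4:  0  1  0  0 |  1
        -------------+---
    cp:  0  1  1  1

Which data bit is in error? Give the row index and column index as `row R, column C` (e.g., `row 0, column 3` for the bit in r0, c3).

Recompute each row's even parity and compare to rp:
  r0: data parity 1, sent rp 1 → ok
  r1: data parity 1, sent rp 0 → mismatch
  r2: data parity 1, sent rp 1 → ok
  r3: data parity 0, sent rp 0 → ok
  r4: data parity 1, sent rp 1 → ok
Recompute each column's even parity and compare to cp:
  c0: data parity 0, sent cp 0 → ok
  c1: data parity 1, sent cp 1 → ok
  c2: data parity 0, sent cp 1 → mismatch
  c3: data parity 1, sent cp 1 → ok
Exactly one row (r1) and one column (c2) fail → the flipped bit is at their intersection.

row 1, column 2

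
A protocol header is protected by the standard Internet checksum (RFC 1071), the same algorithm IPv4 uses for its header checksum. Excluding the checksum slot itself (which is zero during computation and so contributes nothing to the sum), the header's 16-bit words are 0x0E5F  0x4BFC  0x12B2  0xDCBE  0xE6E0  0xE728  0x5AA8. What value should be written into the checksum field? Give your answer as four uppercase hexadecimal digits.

8D81

One's-complement addition (fold any carry out of bit 15 back into bit 0):
  0x0E5F + 0x4BFC = 0x05A5B
  0x5A5B + 0x12B2 = 0x06D0D
  0x6D0D + 0xDCBE = 0x149CB → wrap carry → 0x49CC
  0x49CC + 0xE6E0 = 0x130AC → wrap carry → 0x30AD
  0x30AD + 0xE728 = 0x117D5 → wrap carry → 0x17D6
  0x17D6 + 0x5AA8 = 0x0727E
One's-complement sum = 0x727E.
Checksum = ~0x727E & 0xFFFF = 0x8D81.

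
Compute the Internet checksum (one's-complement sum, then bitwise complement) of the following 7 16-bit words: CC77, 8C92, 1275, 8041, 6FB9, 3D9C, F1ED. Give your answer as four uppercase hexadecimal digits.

74FB

One's-complement addition (fold any carry out of bit 15 back into bit 0):
  0xCC77 + 0x8C92 = 0x15909 → wrap carry → 0x590A
  0x590A + 0x1275 = 0x06B7F
  0x6B7F + 0x8041 = 0x0EBC0
  0xEBC0 + 0x6FB9 = 0x15B79 → wrap carry → 0x5B7A
  0x5B7A + 0x3D9C = 0x09916
  0x9916 + 0xF1ED = 0x18B03 → wrap carry → 0x8B04
One's-complement sum = 0x8B04.
Checksum = ~0x8B04 & 0xFFFF = 0x74FB.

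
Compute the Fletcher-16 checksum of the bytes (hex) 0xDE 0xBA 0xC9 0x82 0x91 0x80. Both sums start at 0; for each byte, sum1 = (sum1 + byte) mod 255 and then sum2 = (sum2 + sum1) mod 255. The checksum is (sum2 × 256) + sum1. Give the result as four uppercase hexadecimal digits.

Running sums (mod 255):
  after byte 0 (0xDE): sum1=222, sum2=222
  after byte 1 (0xBA): sum1=153, sum2=120
  after byte 2 (0xC9): sum1=99, sum2=219
  after byte 3 (0x82): sum1=229, sum2=193
  after byte 4 (0x91): sum1=119, sum2=57
  after byte 5 (0x80): sum1=247, sum2=49
Checksum = sum2·256 + sum1 = 49·256 + 247 = 12791 = 0x31F7.

31F7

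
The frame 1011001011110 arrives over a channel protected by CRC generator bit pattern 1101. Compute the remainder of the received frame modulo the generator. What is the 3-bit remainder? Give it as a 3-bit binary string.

000

Modulo-2 division of 1011001011110 by 1101:
  pos 0: 1011 XOR 1101 = 0110
  pos 1: 1100 XOR 1101 = 0001
  pos 4: 1010 XOR 1101 = 0111
  pos 5: 1111 XOR 1101 = 0010
  pos 7: 1011 XOR 1101 = 0110
  pos 8: 1101 XOR 1101 = 0000
Remainder = 000 (zero — the frame passes the CRC check).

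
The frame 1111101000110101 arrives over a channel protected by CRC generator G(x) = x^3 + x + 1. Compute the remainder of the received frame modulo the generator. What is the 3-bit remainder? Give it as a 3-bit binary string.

Modulo-2 division of 1111101000110101 by 1011:
  pos 0: 1111 XOR 1011 = 0100
  pos 1: 1001 XOR 1011 = 0010
  pos 3: 1001 XOR 1011 = 0010
  pos 5: 1000 XOR 1011 = 0011
  pos 7: 1101 XOR 1011 = 0110
  pos 8: 1101 XOR 1011 = 0110
  pos 9: 1100 XOR 1011 = 0111
  pos 10: 1111 XOR 1011 = 0100
  pos 11: 1000 XOR 1011 = 0011
Remainder = 111 (nonzero — an error is detected).

111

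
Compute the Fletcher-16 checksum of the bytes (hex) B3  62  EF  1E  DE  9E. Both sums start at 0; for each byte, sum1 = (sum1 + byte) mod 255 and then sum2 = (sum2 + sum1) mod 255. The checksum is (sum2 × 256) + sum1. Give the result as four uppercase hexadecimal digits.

98A1

Running sums (mod 255):
  after byte 0 (B3): sum1=179, sum2=179
  after byte 1 (62): sum1=22, sum2=201
  after byte 2 (EF): sum1=6, sum2=207
  after byte 3 (1E): sum1=36, sum2=243
  after byte 4 (DE): sum1=3, sum2=246
  after byte 5 (9E): sum1=161, sum2=152
Checksum = sum2·256 + sum1 = 152·256 + 161 = 39073 = 0x98A1.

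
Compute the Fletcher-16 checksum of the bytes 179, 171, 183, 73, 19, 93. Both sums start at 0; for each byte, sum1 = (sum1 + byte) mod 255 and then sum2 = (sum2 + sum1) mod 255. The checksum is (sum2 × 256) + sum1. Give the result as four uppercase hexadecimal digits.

CED0

Running sums (mod 255):
  after byte 0 (179): sum1=179, sum2=179
  after byte 1 (171): sum1=95, sum2=19
  after byte 2 (183): sum1=23, sum2=42
  after byte 3 (73): sum1=96, sum2=138
  after byte 4 (19): sum1=115, sum2=253
  after byte 5 (93): sum1=208, sum2=206
Checksum = sum2·256 + sum1 = 206·256 + 208 = 52944 = 0xCED0.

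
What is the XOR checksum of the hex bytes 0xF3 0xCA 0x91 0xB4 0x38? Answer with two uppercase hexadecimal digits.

XOR the bytes together:
  start with 0xF3
  0xF3 ⊕ 0xCA = 0x39
  0x39 ⊕ 0x91 = 0xA8
  0xA8 ⊕ 0xB4 = 0x1C
  0x1C ⊕ 0x38 = 0x24

24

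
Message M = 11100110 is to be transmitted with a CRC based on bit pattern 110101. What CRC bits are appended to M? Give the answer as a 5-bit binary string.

Append 5 zeros: 1110011000000. Divide by 110101 (XOR where the leading bit is 1):
  pos 0: 111001 XOR 110101 = 001100
  pos 2: 110010 XOR 110101 = 000111
  pos 5: 111000 XOR 110101 = 001101
  pos 7: 110100 XOR 110101 = 000001
Remainder (last 5 bits) = 00001. This is the CRC / FCS.

00001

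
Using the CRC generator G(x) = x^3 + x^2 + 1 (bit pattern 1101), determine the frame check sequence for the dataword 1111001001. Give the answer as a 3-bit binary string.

110

Append 3 zeros: 1111001001000. Divide by 1101 (XOR where the leading bit is 1):
  pos 0: 1111 XOR 1101 = 0010
  pos 2: 1000 XOR 1101 = 0101
  pos 3: 1011 XOR 1101 = 0110
  pos 4: 1100 XOR 1101 = 0001
  pos 7: 1010 XOR 1101 = 0111
  pos 8: 1110 XOR 1101 = 0011
Remainder (last 3 bits) = 110. This is the CRC / FCS.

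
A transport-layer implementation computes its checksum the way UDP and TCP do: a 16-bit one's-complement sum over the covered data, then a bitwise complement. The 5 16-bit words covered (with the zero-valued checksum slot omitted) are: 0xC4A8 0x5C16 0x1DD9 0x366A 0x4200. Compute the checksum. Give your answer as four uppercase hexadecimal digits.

48FD

One's-complement addition (fold any carry out of bit 15 back into bit 0):
  0xC4A8 + 0x5C16 = 0x120BE → wrap carry → 0x20BF
  0x20BF + 0x1DD9 = 0x03E98
  0x3E98 + 0x366A = 0x07502
  0x7502 + 0x4200 = 0x0B702
One's-complement sum = 0xB702.
Checksum = ~0xB702 & 0xFFFF = 0x48FD.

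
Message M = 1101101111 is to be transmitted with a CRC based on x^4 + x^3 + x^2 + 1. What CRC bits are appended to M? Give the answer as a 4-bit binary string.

0000

Append 4 zeros: 11011011110000. Divide by 11101 (XOR where the leading bit is 1):
  pos 0: 11011 XOR 11101 = 00110
  pos 2: 11001 XOR 11101 = 00100
  pos 4: 10011 XOR 11101 = 01110
  pos 5: 11101 XOR 11101 = 00000
Remainder (last 4 bits) = 0000. This is the CRC / FCS.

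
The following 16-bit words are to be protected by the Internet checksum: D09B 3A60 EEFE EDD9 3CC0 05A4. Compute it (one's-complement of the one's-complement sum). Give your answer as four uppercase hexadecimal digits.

D5C6

One's-complement addition (fold any carry out of bit 15 back into bit 0):
  0xD09B + 0x3A60 = 0x10AFB → wrap carry → 0x0AFC
  0x0AFC + 0xEEFE = 0x0F9FA
  0xF9FA + 0xEDD9 = 0x1E7D3 → wrap carry → 0xE7D4
  0xE7D4 + 0x3CC0 = 0x12494 → wrap carry → 0x2495
  0x2495 + 0x05A4 = 0x02A39
One's-complement sum = 0x2A39.
Checksum = ~0x2A39 & 0xFFFF = 0xD5C6.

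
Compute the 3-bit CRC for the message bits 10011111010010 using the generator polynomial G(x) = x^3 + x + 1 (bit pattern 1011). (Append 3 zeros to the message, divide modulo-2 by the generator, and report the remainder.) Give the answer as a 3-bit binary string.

Append 3 zeros: 10011111010010000. Divide by 1011 (XOR where the leading bit is 1):
  pos 0: 1001 XOR 1011 = 0010
  pos 2: 1011 XOR 1011 = 0000
  pos 6: 1101 XOR 1011 = 0110
  pos 7: 1100 XOR 1011 = 0111
  pos 8: 1110 XOR 1011 = 0101
  pos 9: 1011 XOR 1011 = 0000
Remainder (last 3 bits) = 000. This is the CRC / FCS.

000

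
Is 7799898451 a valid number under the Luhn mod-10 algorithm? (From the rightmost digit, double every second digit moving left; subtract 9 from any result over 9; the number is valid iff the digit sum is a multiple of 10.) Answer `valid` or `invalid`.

From the right, keep odd positions and double even positions (subtract 9 from any doubled value over 9):
  doubled (positions 2,4,...): 1 7 7 9 5 → sum 29
  kept (positions 1,3,...): 1 4 9 9 7 → sum 30
Total = 59.
59 mod 10 = 9, so the number is invalid.

invalid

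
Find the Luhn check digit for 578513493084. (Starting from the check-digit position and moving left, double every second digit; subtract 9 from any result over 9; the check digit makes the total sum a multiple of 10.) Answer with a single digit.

Partial digits right→left: 4 8 0 3 9 4 3 1 5 8 7 5
Double every second digit counting from the check-digit position (so the 1st, 3rd, 5th, ... of the partial from the right).
  doubled (with −9 where >9): 8 0 9 6 1 5 → sum 29
  kept as-is: 8 3 4 1 8 5 → sum 29
Total = 29 + 29 = 58.
Check digit = (10 − (58 mod 10)) mod 10 = 2.

2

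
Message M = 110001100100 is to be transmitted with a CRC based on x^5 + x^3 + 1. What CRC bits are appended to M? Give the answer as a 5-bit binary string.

11011

Append 5 zeros: 11000110010000000. Divide by 101001 (XOR where the leading bit is 1):
  pos 0: 110001 XOR 101001 = 011000
  pos 1: 110001 XOR 101001 = 011000
  pos 2: 110000 XOR 101001 = 011001
  pos 3: 110010 XOR 101001 = 011011
  pos 4: 110111 XOR 101001 = 011110
  pos 5: 111100 XOR 101001 = 010101
  pos 6: 101010 XOR 101001 = 000011
  pos 10: 110000 XOR 101001 = 011001
  pos 11: 110010 XOR 101001 = 011011
Remainder (last 5 bits) = 11011. This is the CRC / FCS.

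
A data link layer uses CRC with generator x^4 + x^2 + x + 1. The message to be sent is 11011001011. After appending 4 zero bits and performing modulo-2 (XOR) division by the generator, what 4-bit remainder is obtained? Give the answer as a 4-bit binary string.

1101

Append 4 zeros: 110110010110000. Divide by 10111 (XOR where the leading bit is 1):
  pos 0: 11011 XOR 10111 = 01100
  pos 1: 11000 XOR 10111 = 01111
  pos 2: 11110 XOR 10111 = 01001
  pos 3: 10011 XOR 10111 = 00100
  pos 5: 10001 XOR 10111 = 00110
  pos 7: 11010 XOR 10111 = 01101
  pos 8: 11010 XOR 10111 = 01101
  pos 9: 11010 XOR 10111 = 01101
  pos 10: 11010 XOR 10111 = 01101
Remainder (last 4 bits) = 1101. This is the CRC / FCS.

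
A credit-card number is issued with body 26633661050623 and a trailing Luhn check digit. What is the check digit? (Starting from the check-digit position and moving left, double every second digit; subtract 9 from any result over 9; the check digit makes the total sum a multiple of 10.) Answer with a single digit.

7

Partial digits right→left: 3 2 6 0 5 0 1 6 6 3 3 6 6 2
Double every second digit counting from the check-digit position (so the 1st, 3rd, 5th, ... of the partial from the right).
  doubled (with −9 where >9): 6 3 1 2 3 6 3 → sum 24
  kept as-is: 2 0 0 6 3 6 2 → sum 19
Total = 24 + 19 = 43.
Check digit = (10 − (43 mod 10)) mod 10 = 7.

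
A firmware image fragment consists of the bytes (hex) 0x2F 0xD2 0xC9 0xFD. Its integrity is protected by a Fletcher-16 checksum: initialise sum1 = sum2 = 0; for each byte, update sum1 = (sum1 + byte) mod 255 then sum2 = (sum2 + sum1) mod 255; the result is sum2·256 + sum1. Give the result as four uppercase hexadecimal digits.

Running sums (mod 255):
  after byte 0 (0x2F): sum1=47, sum2=47
  after byte 1 (0xD2): sum1=2, sum2=49
  after byte 2 (0xC9): sum1=203, sum2=252
  after byte 3 (0xFD): sum1=201, sum2=198
Checksum = sum2·256 + sum1 = 198·256 + 201 = 50889 = 0xC6C9.

C6C9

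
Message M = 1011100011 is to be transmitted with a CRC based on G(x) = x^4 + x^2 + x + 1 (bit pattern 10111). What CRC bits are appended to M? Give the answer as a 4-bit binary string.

Append 4 zeros: 10111000110000. Divide by 10111 (XOR where the leading bit is 1):
  pos 0: 10111 XOR 10111 = 00000
  pos 8: 11000 XOR 10111 = 01111
  pos 9: 11110 XOR 10111 = 01001
Remainder (last 4 bits) = 1001. This is the CRC / FCS.

1001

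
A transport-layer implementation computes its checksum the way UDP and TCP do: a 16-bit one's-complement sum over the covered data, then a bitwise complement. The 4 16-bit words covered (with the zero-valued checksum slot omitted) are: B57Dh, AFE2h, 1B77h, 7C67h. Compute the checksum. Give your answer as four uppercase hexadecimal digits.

02C1

One's-complement addition (fold any carry out of bit 15 back into bit 0):
  0xB57D + 0xAFE2 = 0x1655F → wrap carry → 0x6560
  0x6560 + 0x1B77 = 0x080D7
  0x80D7 + 0x7C67 = 0x0FD3E
One's-complement sum = 0xFD3E.
Checksum = ~0xFD3E & 0xFFFF = 0x02C1.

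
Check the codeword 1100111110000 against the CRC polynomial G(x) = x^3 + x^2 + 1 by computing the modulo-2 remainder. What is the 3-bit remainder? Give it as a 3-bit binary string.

Modulo-2 division of 1100111110000 by 1101:
  pos 0: 1100 XOR 1101 = 0001
  pos 3: 1111 XOR 1101 = 0010
  pos 5: 1011 XOR 1101 = 0110
  pos 6: 1100 XOR 1101 = 0001
  pos 9: 1000 XOR 1101 = 0101
Remainder = 101 (nonzero — an error is detected).

101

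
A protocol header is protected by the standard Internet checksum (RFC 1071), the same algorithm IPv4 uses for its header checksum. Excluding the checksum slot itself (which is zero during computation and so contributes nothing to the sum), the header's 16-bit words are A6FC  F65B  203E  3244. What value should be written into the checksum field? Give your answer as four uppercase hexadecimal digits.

1025

One's-complement addition (fold any carry out of bit 15 back into bit 0):
  0xA6FC + 0xF65B = 0x19D57 → wrap carry → 0x9D58
  0x9D58 + 0x203E = 0x0BD96
  0xBD96 + 0x3244 = 0x0EFDA
One's-complement sum = 0xEFDA.
Checksum = ~0xEFDA & 0xFFFF = 0x1025.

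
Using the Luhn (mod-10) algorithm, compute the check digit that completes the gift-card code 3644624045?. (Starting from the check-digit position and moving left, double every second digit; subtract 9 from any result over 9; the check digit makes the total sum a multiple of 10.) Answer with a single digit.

3

Partial digits right→left: 5 4 0 4 2 6 4 4 6 3
Double every second digit counting from the check-digit position (so the 1st, 3rd, 5th, ... of the partial from the right).
  doubled (with −9 where >9): 1 0 4 8 3 → sum 16
  kept as-is: 4 4 6 4 3 → sum 21
Total = 16 + 21 = 37.
Check digit = (10 − (37 mod 10)) mod 10 = 3.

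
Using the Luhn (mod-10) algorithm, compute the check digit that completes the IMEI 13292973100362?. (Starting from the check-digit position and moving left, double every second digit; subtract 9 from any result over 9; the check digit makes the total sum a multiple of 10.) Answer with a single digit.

Partial digits right→left: 2 6 3 0 0 1 3 7 9 2 9 2 3 1
Double every second digit counting from the check-digit position (so the 1st, 3rd, 5th, ... of the partial from the right).
  doubled (with −9 where >9): 4 6 0 6 9 9 6 → sum 40
  kept as-is: 6 0 1 7 2 2 1 → sum 19
Total = 40 + 19 = 59.
Check digit = (10 − (59 mod 10)) mod 10 = 1.

1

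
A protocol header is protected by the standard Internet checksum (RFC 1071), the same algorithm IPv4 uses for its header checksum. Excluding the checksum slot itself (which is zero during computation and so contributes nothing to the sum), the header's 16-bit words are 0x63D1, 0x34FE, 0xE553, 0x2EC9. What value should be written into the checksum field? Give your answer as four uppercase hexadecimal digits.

5313

One's-complement addition (fold any carry out of bit 15 back into bit 0):
  0x63D1 + 0x34FE = 0x098CF
  0x98CF + 0xE553 = 0x17E22 → wrap carry → 0x7E23
  0x7E23 + 0x2EC9 = 0x0ACEC
One's-complement sum = 0xACEC.
Checksum = ~0xACEC & 0xFFFF = 0x5313.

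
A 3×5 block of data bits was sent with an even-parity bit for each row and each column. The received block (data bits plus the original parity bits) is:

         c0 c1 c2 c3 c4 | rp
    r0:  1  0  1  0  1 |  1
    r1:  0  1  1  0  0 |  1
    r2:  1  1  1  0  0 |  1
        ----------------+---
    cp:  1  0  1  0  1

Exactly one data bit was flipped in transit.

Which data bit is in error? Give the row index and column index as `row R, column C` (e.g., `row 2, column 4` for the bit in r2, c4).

Recompute each row's even parity and compare to rp:
  r0: data parity 1, sent rp 1 → ok
  r1: data parity 0, sent rp 1 → mismatch
  r2: data parity 1, sent rp 1 → ok
Recompute each column's even parity and compare to cp:
  c0: data parity 0, sent cp 1 → mismatch
  c1: data parity 0, sent cp 0 → ok
  c2: data parity 1, sent cp 1 → ok
  c3: data parity 0, sent cp 0 → ok
  c4: data parity 1, sent cp 1 → ok
Exactly one row (r1) and one column (c0) fail → the flipped bit is at their intersection.

row 1, column 0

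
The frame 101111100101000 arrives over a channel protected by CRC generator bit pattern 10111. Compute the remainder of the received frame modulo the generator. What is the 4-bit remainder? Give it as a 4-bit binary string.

0000

Modulo-2 division of 101111100101000 by 10111:
  pos 0: 10111 XOR 10111 = 00000
  pos 5: 11001 XOR 10111 = 01110
  pos 6: 11100 XOR 10111 = 01011
  pos 7: 10111 XOR 10111 = 00000
Remainder = 0000 (zero — the frame passes the CRC check).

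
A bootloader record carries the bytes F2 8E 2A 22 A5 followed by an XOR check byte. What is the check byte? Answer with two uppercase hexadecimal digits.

D1

XOR the bytes together:
  start with 0xF2
  0xF2 ⊕ 0x8E = 0x7C
  0x7C ⊕ 0x2A = 0x56
  0x56 ⊕ 0x22 = 0x74
  0x74 ⊕ 0xA5 = 0xD1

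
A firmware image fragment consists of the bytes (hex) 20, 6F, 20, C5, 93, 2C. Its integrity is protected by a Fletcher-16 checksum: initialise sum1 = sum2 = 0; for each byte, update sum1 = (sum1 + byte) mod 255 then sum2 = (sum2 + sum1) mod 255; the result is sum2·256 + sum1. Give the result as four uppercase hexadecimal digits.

1335

Running sums (mod 255):
  after byte 0 (20): sum1=32, sum2=32
  after byte 1 (6F): sum1=143, sum2=175
  after byte 2 (20): sum1=175, sum2=95
  after byte 3 (C5): sum1=117, sum2=212
  after byte 4 (93): sum1=9, sum2=221
  after byte 5 (2C): sum1=53, sum2=19
Checksum = sum2·256 + sum1 = 19·256 + 53 = 4917 = 0x1335.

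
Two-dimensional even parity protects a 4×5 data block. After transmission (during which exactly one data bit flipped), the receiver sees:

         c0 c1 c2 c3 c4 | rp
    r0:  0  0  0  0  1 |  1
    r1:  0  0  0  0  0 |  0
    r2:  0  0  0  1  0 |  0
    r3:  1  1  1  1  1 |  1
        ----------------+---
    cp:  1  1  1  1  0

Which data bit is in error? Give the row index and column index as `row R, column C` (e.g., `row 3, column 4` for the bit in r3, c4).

row 2, column 3

Recompute each row's even parity and compare to rp:
  r0: data parity 1, sent rp 1 → ok
  r1: data parity 0, sent rp 0 → ok
  r2: data parity 1, sent rp 0 → mismatch
  r3: data parity 1, sent rp 1 → ok
Recompute each column's even parity and compare to cp:
  c0: data parity 1, sent cp 1 → ok
  c1: data parity 1, sent cp 1 → ok
  c2: data parity 1, sent cp 1 → ok
  c3: data parity 0, sent cp 1 → mismatch
  c4: data parity 0, sent cp 0 → ok
Exactly one row (r2) and one column (c3) fail → the flipped bit is at their intersection.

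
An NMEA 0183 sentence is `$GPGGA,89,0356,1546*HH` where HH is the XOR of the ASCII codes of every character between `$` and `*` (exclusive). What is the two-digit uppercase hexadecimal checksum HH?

XOR the ASCII codes of the payload characters:
  'G' = 0x47 → acc = 0x47
  'P' = 0x50 → acc = 0x17
  'G' = 0x47 → acc = 0x50
  'G' = 0x47 → acc = 0x17
  'A' = 0x41 → acc = 0x56
  ',' = 0x2C → acc = 0x7A
  '8' = 0x38 → acc = 0x42
  '9' = 0x39 → acc = 0x7B
  ',' = 0x2C → acc = 0x57
  '0' = 0x30 → acc = 0x67
  '3' = 0x33 → acc = 0x54
  '5' = 0x35 → acc = 0x61
  '6' = 0x36 → acc = 0x57
  ',' = 0x2C → acc = 0x7B
  '1' = 0x31 → acc = 0x4A
  '5' = 0x35 → acc = 0x7F
  '4' = 0x34 → acc = 0x4B
  '6' = 0x36 → acc = 0x7D
Checksum = 0x7D.

7D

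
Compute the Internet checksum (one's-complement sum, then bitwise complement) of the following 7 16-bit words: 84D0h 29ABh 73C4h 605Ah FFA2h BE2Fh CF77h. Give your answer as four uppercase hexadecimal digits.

One's-complement addition (fold any carry out of bit 15 back into bit 0):
  0x84D0 + 0x29AB = 0x0AE7B
  0xAE7B + 0x73C4 = 0x1223F → wrap carry → 0x2240
  0x2240 + 0x605A = 0x0829A
  0x829A + 0xFFA2 = 0x1823C → wrap carry → 0x823D
  0x823D + 0xBE2F = 0x1406C → wrap carry → 0x406D
  0x406D + 0xCF77 = 0x10FE4 → wrap carry → 0x0FE5
One's-complement sum = 0x0FE5.
Checksum = ~0x0FE5 & 0xFFFF = 0xF01A.

F01A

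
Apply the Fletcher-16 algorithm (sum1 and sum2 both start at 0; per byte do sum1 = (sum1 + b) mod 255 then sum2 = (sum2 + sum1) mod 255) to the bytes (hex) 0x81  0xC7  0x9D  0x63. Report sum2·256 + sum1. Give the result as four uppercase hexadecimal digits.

FB4A

Running sums (mod 255):
  after byte 0 (0x81): sum1=129, sum2=129
  after byte 1 (0xC7): sum1=73, sum2=202
  after byte 2 (0x9D): sum1=230, sum2=177
  after byte 3 (0x63): sum1=74, sum2=251
Checksum = sum2·256 + sum1 = 251·256 + 74 = 64330 = 0xFB4A.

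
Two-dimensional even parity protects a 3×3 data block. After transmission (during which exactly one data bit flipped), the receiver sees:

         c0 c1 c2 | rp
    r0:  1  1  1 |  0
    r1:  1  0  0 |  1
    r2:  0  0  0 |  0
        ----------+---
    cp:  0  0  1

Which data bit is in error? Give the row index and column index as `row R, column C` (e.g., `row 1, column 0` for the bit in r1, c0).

row 0, column 1

Recompute each row's even parity and compare to rp:
  r0: data parity 1, sent rp 0 → mismatch
  r1: data parity 1, sent rp 1 → ok
  r2: data parity 0, sent rp 0 → ok
Recompute each column's even parity and compare to cp:
  c0: data parity 0, sent cp 0 → ok
  c1: data parity 1, sent cp 0 → mismatch
  c2: data parity 1, sent cp 1 → ok
Exactly one row (r0) and one column (c1) fail → the flipped bit is at their intersection.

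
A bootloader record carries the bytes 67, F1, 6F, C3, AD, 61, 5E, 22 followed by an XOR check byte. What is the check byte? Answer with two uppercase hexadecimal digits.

XOR the bytes together:
  start with 0x67
  0x67 ⊕ 0xF1 = 0x96
  0x96 ⊕ 0x6F = 0xF9
  0xF9 ⊕ 0xC3 = 0x3A
  0x3A ⊕ 0xAD = 0x97
  0x97 ⊕ 0x61 = 0xF6
  0xF6 ⊕ 0x5E = 0xA8
  0xA8 ⊕ 0x22 = 0x8A

8A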